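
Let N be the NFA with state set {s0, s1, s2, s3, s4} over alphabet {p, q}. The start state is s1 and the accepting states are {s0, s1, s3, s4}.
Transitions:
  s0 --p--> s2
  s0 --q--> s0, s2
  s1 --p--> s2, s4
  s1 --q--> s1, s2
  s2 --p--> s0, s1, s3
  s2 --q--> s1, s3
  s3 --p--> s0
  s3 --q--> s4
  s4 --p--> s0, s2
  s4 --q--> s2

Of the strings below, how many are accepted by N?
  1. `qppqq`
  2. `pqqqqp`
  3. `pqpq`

`qppqq`: accepted
`pqqqqp`: accepted
`pqpq`: accepted

3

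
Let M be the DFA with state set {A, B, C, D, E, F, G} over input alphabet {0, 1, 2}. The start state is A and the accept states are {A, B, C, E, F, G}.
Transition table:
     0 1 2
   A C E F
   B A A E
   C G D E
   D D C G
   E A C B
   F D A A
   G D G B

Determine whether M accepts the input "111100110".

A --1--> E
E --1--> C
C --1--> D
D --1--> C
C --0--> G
G --0--> D
D --1--> C
C --1--> D
D --0--> D
End in state D, which is not an accepting state.

rejected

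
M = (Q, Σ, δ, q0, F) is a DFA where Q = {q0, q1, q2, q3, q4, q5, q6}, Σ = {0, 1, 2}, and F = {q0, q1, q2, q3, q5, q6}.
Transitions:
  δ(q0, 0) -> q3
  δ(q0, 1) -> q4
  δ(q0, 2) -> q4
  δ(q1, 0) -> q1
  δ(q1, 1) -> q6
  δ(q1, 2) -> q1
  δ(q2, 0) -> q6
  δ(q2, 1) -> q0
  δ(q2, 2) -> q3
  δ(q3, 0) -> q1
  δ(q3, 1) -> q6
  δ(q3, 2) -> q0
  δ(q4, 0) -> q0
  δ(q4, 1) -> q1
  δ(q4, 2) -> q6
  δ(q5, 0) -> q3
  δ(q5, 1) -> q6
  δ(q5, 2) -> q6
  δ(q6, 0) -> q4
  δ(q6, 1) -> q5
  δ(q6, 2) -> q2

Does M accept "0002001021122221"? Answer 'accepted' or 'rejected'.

q0 --0--> q3
q3 --0--> q1
q1 --0--> q1
q1 --2--> q1
q1 --0--> q1
q1 --0--> q1
q1 --1--> q6
q6 --0--> q4
q4 --2--> q6
q6 --1--> q5
q5 --1--> q6
q6 --2--> q2
q2 --2--> q3
q3 --2--> q0
q0 --2--> q4
q4 --1--> q1
End in state q1, which is an accepting state.

accepted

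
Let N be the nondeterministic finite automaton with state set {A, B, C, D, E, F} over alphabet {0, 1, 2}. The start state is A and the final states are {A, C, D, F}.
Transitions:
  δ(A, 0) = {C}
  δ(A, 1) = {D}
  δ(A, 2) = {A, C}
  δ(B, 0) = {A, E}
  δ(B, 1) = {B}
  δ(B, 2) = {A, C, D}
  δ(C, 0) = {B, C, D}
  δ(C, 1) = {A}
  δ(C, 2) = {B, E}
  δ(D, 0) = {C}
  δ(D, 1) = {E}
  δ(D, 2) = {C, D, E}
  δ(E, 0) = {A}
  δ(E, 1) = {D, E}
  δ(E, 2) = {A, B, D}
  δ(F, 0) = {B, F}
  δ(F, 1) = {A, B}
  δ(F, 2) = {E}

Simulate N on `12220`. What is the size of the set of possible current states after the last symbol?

5

Start: {A}
read 1: {D}
read 2: {C, D, E}
read 2: {A, B, C, D, E}
read 2: {A, B, C, D, E}
read 0: {A, B, C, D, E}
Final reachable set {A, B, C, D, E} has 5 states.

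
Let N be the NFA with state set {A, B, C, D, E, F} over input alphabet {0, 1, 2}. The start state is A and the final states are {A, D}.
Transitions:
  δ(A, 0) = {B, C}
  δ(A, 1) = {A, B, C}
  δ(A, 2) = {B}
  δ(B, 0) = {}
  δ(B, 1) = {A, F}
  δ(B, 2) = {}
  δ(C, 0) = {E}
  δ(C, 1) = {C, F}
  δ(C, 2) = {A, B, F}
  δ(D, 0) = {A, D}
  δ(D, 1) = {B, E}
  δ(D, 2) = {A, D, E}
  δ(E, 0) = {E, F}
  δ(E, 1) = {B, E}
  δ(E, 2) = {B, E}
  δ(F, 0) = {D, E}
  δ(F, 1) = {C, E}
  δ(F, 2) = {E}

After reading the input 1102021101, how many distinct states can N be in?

Start: {A}
read 1: {A, B, C}
read 1: {A, B, C, F}
read 0: {B, C, D, E}
read 2: {A, B, D, E, F}
read 0: {A, B, C, D, E, F}
read 2: {A, B, D, E, F}
read 1: {A, B, C, E, F}
read 1: {A, B, C, E, F}
read 0: {B, C, D, E, F}
read 1: {A, B, C, E, F}
Final reachable set {A, B, C, E, F} has 5 states.

5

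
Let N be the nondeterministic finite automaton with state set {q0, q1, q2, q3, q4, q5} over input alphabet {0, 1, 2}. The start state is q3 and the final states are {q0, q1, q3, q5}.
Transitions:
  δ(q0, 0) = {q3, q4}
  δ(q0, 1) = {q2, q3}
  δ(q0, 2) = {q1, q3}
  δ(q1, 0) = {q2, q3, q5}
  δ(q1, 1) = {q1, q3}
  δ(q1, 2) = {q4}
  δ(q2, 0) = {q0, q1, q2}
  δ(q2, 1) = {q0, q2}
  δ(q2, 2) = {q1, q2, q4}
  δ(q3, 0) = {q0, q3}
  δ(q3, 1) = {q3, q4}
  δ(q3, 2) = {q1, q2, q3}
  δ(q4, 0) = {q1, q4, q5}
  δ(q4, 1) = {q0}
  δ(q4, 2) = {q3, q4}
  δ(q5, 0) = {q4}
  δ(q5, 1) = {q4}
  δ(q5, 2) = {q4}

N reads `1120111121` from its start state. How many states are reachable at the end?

Start: {q3}
read 1: {q3, q4}
read 1: {q0, q3, q4}
read 2: {q1, q2, q3, q4}
read 0: {q0, q1, q2, q3, q4, q5}
read 1: {q0, q1, q2, q3, q4}
read 1: {q0, q1, q2, q3, q4}
read 1: {q0, q1, q2, q3, q4}
read 1: {q0, q1, q2, q3, q4}
read 2: {q1, q2, q3, q4}
read 1: {q0, q1, q2, q3, q4}
Final reachable set {q0, q1, q2, q3, q4} has 5 states.

5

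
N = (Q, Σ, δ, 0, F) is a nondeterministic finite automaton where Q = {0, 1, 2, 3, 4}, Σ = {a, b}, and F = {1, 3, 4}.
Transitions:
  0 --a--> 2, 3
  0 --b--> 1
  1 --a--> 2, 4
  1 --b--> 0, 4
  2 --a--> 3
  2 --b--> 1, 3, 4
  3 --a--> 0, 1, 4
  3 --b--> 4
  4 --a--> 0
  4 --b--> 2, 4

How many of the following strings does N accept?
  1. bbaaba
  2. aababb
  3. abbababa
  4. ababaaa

4

bbaaba: accepted
aababb: accepted
abbababa: accepted
ababaaa: accepted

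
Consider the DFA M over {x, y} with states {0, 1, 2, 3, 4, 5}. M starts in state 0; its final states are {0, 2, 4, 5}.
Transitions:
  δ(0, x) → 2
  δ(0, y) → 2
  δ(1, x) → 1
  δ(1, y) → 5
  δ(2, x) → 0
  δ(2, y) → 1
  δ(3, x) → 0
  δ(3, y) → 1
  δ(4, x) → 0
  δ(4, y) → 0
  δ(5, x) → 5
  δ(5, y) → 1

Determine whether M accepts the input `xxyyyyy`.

0 --x--> 2
2 --x--> 0
0 --y--> 2
2 --y--> 1
1 --y--> 5
5 --y--> 1
1 --y--> 5
End in state 5, which is an accepting state.

accepted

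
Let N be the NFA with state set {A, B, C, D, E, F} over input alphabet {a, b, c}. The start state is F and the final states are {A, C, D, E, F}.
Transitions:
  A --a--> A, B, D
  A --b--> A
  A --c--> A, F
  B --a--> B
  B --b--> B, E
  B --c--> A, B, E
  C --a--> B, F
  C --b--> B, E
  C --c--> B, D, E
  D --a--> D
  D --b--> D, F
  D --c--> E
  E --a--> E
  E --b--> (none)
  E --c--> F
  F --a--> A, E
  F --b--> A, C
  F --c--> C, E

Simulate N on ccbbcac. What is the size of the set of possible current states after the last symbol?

5

Start: {F}
read c: {C, E}
read c: {B, D, E, F}
read b: {A, B, C, D, E, F}
read b: {A, B, C, D, E, F}
read c: {A, B, C, D, E, F}
read a: {A, B, D, E, F}
read c: {A, B, C, E, F}
Final reachable set {A, B, C, E, F} has 5 states.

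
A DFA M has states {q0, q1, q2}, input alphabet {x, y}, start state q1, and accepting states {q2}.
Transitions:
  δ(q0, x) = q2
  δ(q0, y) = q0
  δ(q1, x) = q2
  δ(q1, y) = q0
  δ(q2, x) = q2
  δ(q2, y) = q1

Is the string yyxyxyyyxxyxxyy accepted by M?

rejected

q1 --y--> q0
q0 --y--> q0
q0 --x--> q2
q2 --y--> q1
q1 --x--> q2
q2 --y--> q1
q1 --y--> q0
q0 --y--> q0
q0 --x--> q2
q2 --x--> q2
q2 --y--> q1
q1 --x--> q2
q2 --x--> q2
q2 --y--> q1
q1 --y--> q0
End in state q0, which is not an accepting state.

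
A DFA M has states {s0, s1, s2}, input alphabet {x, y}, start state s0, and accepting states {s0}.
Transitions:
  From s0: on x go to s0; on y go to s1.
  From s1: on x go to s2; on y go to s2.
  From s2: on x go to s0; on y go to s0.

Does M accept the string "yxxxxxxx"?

accepted

s0 --y--> s1
s1 --x--> s2
s2 --x--> s0
s0 --x--> s0
s0 --x--> s0
s0 --x--> s0
s0 --x--> s0
s0 --x--> s0
End in state s0, which is an accepting state.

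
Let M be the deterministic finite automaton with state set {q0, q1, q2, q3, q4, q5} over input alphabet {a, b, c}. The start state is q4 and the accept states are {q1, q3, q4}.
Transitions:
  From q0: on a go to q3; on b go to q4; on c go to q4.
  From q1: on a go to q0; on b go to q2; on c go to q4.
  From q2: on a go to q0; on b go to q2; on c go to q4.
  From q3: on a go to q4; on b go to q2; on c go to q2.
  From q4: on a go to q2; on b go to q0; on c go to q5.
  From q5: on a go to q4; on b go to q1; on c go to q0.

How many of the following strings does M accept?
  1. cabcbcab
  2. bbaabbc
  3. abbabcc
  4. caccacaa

2

cabcbcab: rejected
bbaabbc: accepted
abbabcc: rejected
caccacaa: accepted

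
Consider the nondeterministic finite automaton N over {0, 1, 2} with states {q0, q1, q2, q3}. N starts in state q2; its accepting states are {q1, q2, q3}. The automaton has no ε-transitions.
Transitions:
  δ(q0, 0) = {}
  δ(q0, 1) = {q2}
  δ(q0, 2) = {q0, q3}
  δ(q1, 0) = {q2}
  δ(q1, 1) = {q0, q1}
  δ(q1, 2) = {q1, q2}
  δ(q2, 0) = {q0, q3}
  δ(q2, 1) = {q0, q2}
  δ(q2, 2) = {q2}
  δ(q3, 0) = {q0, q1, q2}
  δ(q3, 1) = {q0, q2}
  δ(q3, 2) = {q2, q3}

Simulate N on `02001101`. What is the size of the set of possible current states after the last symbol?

Start: {q2}
read 0: {q0, q3}
read 2: {q0, q2, q3}
read 0: {q0, q1, q2, q3}
read 0: {q0, q1, q2, q3}
read 1: {q0, q1, q2}
read 1: {q0, q1, q2}
read 0: {q0, q2, q3}
read 1: {q0, q2}
Final reachable set {q0, q2} has 2 states.

2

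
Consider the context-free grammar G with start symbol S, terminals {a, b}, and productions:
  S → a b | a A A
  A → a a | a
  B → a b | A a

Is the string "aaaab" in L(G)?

no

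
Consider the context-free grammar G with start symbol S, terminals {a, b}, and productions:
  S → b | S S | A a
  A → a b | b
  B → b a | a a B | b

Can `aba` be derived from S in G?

yes

S ⇒ Aa ⇒ aba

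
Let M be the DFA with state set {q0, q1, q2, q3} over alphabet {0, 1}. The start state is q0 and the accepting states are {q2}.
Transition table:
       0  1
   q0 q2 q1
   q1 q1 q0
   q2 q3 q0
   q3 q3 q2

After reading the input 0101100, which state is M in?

q0 --0--> q2
q2 --1--> q0
q0 --0--> q2
q2 --1--> q0
q0 --1--> q1
q1 --0--> q1
q1 --0--> q1

q1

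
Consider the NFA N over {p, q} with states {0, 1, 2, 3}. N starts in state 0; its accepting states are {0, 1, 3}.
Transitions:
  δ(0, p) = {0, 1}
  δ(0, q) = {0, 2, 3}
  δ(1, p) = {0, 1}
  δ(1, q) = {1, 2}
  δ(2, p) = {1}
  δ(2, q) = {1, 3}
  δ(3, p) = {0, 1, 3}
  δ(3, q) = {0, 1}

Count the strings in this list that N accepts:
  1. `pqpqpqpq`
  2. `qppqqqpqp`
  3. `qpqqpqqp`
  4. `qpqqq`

4

`pqpqpqpq`: accepted
`qppqqqpqp`: accepted
`qpqqpqqp`: accepted
`qpqqq`: accepted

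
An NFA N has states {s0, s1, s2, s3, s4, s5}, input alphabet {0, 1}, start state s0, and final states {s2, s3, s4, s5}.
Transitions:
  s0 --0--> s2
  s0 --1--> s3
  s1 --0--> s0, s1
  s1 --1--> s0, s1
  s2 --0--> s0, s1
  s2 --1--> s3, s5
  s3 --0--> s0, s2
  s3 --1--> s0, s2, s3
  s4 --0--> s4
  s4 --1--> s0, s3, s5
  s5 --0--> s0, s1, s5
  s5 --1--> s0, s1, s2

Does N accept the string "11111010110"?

Start: {s0}
read 1: {s3}
read 1: {s0, s2, s3}
read 1: {s0, s2, s3, s5}
read 1: {s0, s1, s2, s3, s5}
read 1: {s0, s1, s2, s3, s5}
read 0: {s0, s1, s2, s5}
read 1: {s0, s1, s2, s3, s5}
read 0: {s0, s1, s2, s5}
read 1: {s0, s1, s2, s3, s5}
read 1: {s0, s1, s2, s3, s5}
read 0: {s0, s1, s2, s5}
Reachable ∩ accepting = {s2, s5} — nonempty.

accepted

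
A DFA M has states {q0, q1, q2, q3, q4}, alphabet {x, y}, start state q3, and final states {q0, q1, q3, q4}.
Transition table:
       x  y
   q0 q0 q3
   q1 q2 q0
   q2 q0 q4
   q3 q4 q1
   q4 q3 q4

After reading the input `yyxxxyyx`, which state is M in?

q2

q3 --y--> q1
q1 --y--> q0
q0 --x--> q0
q0 --x--> q0
q0 --x--> q0
q0 --y--> q3
q3 --y--> q1
q1 --x--> q2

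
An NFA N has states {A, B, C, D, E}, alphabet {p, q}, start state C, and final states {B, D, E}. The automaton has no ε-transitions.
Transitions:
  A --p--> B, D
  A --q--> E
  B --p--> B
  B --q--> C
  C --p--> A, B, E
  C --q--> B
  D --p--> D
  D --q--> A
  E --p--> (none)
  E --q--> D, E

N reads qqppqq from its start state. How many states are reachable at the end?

Start: {C}
read q: {B}
read q: {C}
read p: {A, B, E}
read p: {B, D}
read q: {A, C}
read q: {B, E}
Final reachable set {B, E} has 2 states.

2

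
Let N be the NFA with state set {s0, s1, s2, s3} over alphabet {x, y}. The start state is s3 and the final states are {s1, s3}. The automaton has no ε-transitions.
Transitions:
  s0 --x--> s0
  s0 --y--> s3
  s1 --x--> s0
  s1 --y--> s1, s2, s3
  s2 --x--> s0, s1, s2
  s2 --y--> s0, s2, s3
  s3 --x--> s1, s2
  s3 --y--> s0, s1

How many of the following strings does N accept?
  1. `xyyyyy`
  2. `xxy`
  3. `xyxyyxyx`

`xyyyyy`: accepted
`xxy`: accepted
`xyxyyxyx`: accepted

3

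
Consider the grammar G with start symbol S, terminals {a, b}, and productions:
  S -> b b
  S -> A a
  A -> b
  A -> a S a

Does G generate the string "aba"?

no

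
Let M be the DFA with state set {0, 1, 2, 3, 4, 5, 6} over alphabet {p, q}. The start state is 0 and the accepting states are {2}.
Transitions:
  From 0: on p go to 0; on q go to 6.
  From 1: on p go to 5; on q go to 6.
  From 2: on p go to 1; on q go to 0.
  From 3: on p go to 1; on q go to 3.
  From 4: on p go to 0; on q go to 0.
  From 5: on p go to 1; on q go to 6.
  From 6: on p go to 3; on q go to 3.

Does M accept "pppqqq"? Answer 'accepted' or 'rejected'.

rejected

0 --p--> 0
0 --p--> 0
0 --p--> 0
0 --q--> 6
6 --q--> 3
3 --q--> 3
End in state 3, which is not an accepting state.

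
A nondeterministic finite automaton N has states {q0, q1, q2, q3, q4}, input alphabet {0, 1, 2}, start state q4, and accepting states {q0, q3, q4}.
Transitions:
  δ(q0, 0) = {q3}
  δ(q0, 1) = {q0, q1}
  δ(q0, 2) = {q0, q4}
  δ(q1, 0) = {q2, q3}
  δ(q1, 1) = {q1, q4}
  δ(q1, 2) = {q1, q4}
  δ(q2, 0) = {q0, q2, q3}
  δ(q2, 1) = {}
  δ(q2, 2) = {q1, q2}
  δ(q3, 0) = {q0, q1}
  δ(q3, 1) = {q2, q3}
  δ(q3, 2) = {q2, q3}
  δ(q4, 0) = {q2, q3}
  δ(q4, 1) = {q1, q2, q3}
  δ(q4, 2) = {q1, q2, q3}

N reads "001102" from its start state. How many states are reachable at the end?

5

Start: {q4}
read 0: {q2, q3}
read 0: {q0, q1, q2, q3}
read 1: {q0, q1, q2, q3, q4}
read 1: {q0, q1, q2, q3, q4}
read 0: {q0, q1, q2, q3}
read 2: {q0, q1, q2, q3, q4}
Final reachable set {q0, q1, q2, q3, q4} has 5 states.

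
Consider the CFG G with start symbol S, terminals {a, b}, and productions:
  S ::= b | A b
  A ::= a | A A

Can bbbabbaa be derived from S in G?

no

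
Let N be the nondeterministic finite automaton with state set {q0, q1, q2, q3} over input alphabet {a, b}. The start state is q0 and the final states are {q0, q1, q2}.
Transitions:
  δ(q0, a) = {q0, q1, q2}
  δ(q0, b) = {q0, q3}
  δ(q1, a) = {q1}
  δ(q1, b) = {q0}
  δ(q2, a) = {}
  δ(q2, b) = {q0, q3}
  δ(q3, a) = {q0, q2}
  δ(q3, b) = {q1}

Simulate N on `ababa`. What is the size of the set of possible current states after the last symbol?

Start: {q0}
read a: {q0, q1, q2}
read b: {q0, q3}
read a: {q0, q1, q2}
read b: {q0, q3}
read a: {q0, q1, q2}
Final reachable set {q0, q1, q2} has 3 states.

3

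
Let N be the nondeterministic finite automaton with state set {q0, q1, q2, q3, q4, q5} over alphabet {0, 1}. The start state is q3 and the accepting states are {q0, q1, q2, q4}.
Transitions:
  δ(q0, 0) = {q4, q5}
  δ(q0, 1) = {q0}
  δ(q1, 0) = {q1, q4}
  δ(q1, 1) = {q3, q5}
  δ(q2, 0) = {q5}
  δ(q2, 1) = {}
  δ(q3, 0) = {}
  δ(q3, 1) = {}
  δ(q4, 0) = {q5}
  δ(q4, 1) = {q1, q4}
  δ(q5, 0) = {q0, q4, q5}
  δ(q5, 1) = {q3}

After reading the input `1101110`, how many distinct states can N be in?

0

Start: {q3}
read 1: {}
The reachable set is empty and stays empty for the remaining 6 symbols.
Final reachable set {} has 0 states.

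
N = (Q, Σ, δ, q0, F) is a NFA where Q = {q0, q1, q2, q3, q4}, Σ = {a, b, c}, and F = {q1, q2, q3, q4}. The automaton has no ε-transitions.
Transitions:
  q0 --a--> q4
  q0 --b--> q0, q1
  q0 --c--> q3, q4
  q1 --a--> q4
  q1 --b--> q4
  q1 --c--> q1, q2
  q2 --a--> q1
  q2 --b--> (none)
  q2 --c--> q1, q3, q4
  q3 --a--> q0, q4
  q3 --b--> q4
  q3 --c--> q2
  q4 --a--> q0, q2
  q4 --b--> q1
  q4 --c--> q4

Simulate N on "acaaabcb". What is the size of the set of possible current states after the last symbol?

Start: {q0}
read a: {q4}
read c: {q4}
read a: {q0, q2}
read a: {q1, q4}
read a: {q0, q2, q4}
read b: {q0, q1}
read c: {q1, q2, q3, q4}
read b: {q1, q4}
Final reachable set {q1, q4} has 2 states.

2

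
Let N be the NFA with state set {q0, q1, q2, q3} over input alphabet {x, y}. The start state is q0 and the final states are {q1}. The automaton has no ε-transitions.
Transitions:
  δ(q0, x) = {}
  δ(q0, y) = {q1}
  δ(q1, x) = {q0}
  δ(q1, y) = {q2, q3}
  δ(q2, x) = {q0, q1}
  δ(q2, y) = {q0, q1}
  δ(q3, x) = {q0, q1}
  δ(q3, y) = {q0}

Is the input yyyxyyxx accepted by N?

Start: {q0}
read y: {q1}
read y: {q2, q3}
read y: {q0, q1}
read x: {q0}
read y: {q1}
read y: {q2, q3}
read x: {q0, q1}
read x: {q0}
Reachable ∩ accepting = {} — empty.

rejected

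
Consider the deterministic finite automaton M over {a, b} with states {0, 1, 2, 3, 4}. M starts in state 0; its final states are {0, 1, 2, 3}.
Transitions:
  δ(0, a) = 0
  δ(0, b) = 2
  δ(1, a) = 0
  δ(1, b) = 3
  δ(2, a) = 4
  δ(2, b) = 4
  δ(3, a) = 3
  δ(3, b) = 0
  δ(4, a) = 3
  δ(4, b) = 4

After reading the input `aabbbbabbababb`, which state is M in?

2

0 --a--> 0
0 --a--> 0
0 --b--> 2
2 --b--> 4
4 --b--> 4
4 --b--> 4
4 --a--> 3
3 --b--> 0
0 --b--> 2
2 --a--> 4
4 --b--> 4
4 --a--> 3
3 --b--> 0
0 --b--> 2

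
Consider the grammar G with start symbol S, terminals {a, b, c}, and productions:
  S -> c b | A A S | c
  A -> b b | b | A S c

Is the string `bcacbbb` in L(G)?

no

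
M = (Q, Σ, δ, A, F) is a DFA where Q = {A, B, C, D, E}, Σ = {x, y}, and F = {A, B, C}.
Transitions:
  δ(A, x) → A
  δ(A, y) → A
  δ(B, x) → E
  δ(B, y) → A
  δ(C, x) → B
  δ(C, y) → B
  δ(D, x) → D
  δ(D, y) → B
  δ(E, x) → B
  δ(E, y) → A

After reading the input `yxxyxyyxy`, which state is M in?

A

A --y--> A
A --x--> A
A --x--> A
A --y--> A
A --x--> A
A --y--> A
A --y--> A
A --x--> A
A --y--> A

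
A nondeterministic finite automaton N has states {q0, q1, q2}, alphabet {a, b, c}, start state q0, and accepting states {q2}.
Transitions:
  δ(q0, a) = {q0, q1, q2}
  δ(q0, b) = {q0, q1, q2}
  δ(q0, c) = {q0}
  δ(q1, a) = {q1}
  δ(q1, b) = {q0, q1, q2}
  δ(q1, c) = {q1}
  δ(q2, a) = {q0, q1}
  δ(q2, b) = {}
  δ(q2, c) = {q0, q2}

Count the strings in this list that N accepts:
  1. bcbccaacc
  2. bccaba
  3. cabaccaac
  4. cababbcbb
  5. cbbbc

bcbccaacc: accepted
bccaba: accepted
cabaccaac: accepted
cababbcbb: accepted
cbbbc: accepted

5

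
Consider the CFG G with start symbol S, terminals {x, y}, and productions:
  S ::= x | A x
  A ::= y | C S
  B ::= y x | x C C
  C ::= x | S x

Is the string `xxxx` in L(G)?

S ⇒ Ax ⇒ CSx ⇒ SxSx ⇒ xxSx ⇒ xxxx

yes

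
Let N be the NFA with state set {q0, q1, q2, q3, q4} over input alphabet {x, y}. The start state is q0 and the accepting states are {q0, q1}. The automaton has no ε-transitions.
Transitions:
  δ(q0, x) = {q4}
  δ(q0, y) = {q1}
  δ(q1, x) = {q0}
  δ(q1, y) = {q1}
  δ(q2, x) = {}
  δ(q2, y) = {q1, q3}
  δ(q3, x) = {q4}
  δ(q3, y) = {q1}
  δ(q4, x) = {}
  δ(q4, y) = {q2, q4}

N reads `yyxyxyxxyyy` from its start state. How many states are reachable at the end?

Start: {q0}
read y: {q1}
read y: {q1}
read x: {q0}
read y: {q1}
read x: {q0}
read y: {q1}
read x: {q0}
read x: {q4}
read y: {q2, q4}
read y: {q1, q2, q3, q4}
read y: {q1, q2, q3, q4}
Final reachable set {q1, q2, q3, q4} has 4 states.

4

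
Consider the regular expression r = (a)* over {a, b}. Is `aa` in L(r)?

yes

Split into 2 pieces a · a; each matches a.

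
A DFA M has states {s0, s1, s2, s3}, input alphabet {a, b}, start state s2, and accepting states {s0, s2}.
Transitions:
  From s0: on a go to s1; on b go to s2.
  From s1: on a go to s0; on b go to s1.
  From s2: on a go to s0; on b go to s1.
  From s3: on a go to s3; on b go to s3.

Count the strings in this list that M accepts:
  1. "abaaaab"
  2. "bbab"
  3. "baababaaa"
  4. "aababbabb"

"abaaaab": rejected
"bbab": accepted
"baababaaa": accepted
"aababbabb": rejected

2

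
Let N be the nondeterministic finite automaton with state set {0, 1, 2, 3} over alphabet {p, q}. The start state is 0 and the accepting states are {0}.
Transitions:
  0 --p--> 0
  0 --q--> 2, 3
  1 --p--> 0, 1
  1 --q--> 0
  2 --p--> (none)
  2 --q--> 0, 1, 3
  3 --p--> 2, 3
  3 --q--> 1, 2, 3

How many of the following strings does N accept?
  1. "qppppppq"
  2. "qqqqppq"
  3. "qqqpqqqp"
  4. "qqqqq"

4

"qppppppq": accepted
"qqqqppq": accepted
"qqqpqqqp": accepted
"qqqqq": accepted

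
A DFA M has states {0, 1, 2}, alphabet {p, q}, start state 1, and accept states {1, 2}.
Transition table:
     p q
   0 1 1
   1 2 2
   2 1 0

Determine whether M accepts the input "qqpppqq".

rejected

1 --q--> 2
2 --q--> 0
0 --p--> 1
1 --p--> 2
2 --p--> 1
1 --q--> 2
2 --q--> 0
End in state 0, which is not an accepting state.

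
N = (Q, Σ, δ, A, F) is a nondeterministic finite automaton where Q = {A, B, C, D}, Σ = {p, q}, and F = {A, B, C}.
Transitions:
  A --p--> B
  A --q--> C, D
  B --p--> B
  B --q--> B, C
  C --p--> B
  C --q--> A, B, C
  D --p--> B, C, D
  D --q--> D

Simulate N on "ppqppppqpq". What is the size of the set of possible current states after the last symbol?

Start: {A}
read p: {B}
read p: {B}
read q: {B, C}
read p: {B}
read p: {B}
read p: {B}
read p: {B}
read q: {B, C}
read p: {B}
read q: {B, C}
Final reachable set {B, C} has 2 states.

2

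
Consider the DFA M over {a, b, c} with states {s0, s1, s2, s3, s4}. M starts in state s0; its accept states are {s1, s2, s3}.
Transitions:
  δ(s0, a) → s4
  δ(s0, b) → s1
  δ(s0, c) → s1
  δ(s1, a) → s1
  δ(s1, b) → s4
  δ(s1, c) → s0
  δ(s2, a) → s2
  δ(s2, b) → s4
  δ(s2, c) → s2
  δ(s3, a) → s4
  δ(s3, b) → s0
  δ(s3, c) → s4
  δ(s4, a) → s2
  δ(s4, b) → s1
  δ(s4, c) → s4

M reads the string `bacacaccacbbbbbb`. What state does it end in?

s1

s0 --b--> s1
s1 --a--> s1
s1 --c--> s0
s0 --a--> s4
s4 --c--> s4
s4 --a--> s2
s2 --c--> s2
s2 --c--> s2
s2 --a--> s2
s2 --c--> s2
s2 --b--> s4
s4 --b--> s1
s1 --b--> s4
s4 --b--> s1
s1 --b--> s4
s4 --b--> s1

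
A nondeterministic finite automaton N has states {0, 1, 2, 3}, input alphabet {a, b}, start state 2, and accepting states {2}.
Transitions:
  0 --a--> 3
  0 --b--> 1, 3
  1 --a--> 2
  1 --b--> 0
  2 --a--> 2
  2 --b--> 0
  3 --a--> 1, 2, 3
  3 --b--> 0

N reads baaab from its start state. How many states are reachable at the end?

1

Start: {2}
read b: {0}
read a: {3}
read a: {1, 2, 3}
read a: {1, 2, 3}
read b: {0}
Final reachable set {0} has 1 state.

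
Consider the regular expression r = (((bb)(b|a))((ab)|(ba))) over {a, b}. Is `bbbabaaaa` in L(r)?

No split of bbbabaaaa into u·v has ((bb)(b|a)) matching u and ((ab)|(ba)) matching v.

no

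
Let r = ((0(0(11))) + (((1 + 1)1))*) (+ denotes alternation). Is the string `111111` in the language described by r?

The right alternative (((1+1)1))* matches 111111.

yes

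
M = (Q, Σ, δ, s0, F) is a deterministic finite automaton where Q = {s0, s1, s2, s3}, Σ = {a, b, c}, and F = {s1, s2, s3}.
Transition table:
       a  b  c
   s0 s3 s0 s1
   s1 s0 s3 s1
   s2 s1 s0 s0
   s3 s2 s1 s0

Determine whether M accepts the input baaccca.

rejected

s0 --b--> s0
s0 --a--> s3
s3 --a--> s2
s2 --c--> s0
s0 --c--> s1
s1 --c--> s1
s1 --a--> s0
End in state s0, which is not an accepting state.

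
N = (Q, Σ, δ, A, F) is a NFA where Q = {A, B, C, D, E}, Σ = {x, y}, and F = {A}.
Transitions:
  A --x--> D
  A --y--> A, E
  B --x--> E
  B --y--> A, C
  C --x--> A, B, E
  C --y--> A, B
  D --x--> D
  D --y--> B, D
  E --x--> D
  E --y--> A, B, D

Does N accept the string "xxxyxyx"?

rejected

Start: {A}
read x: {D}
read x: {D}
read x: {D}
read y: {B, D}
read x: {D, E}
read y: {A, B, D}
read x: {D, E}
Reachable ∩ accepting = {} — empty.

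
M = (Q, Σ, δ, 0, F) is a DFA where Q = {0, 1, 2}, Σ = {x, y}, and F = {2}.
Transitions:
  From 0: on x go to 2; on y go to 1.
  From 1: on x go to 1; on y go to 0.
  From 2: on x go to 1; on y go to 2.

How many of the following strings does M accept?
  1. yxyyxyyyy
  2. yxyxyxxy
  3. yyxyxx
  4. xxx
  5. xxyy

0

yxyyxyyyy: rejected
yxyxyxxy: rejected
yyxyxx: rejected
xxx: rejected
xxyy: rejected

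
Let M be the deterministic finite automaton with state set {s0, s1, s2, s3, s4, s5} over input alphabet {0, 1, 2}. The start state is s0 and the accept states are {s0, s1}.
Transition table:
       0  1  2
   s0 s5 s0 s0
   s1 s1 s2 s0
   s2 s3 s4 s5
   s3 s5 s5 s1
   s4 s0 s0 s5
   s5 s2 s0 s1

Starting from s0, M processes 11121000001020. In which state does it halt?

s0 --1--> s0
s0 --1--> s0
s0 --1--> s0
s0 --2--> s0
s0 --1--> s0
s0 --0--> s5
s5 --0--> s2
s2 --0--> s3
s3 --0--> s5
s5 --0--> s2
s2 --1--> s4
s4 --0--> s0
s0 --2--> s0
s0 --0--> s5

s5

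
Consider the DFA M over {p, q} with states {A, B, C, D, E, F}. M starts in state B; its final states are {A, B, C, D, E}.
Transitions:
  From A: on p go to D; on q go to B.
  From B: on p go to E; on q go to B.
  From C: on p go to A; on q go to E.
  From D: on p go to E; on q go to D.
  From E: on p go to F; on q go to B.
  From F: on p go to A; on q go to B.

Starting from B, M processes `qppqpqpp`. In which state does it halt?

B --q--> B
B --p--> E
E --p--> F
F --q--> B
B --p--> E
E --q--> B
B --p--> E
E --p--> F

F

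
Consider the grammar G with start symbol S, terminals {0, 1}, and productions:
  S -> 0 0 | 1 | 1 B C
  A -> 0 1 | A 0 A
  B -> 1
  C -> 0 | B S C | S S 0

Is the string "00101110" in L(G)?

no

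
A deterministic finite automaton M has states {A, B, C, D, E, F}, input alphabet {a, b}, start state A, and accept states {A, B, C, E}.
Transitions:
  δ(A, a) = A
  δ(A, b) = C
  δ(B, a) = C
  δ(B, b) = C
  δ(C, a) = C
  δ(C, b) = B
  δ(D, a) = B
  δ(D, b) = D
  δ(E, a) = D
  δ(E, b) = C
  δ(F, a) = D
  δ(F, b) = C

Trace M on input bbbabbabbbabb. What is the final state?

C

A --b--> C
C --b--> B
B --b--> C
C --a--> C
C --b--> B
B --b--> C
C --a--> C
C --b--> B
B --b--> C
C --b--> B
B --a--> C
C --b--> B
B --b--> C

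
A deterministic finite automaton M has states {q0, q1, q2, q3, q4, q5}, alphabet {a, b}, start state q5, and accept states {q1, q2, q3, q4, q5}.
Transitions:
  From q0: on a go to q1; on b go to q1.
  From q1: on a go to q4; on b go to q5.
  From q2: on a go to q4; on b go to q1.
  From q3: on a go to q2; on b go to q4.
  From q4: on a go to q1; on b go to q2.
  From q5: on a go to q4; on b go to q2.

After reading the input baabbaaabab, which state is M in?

q5 --b--> q2
q2 --a--> q4
q4 --a--> q1
q1 --b--> q5
q5 --b--> q2
q2 --a--> q4
q4 --a--> q1
q1 --a--> q4
q4 --b--> q2
q2 --a--> q4
q4 --b--> q2

q2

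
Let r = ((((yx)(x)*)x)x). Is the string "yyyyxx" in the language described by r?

no

No split of yyyyxx into u·v has (((yx)(x)*)x) matching u and x matching v.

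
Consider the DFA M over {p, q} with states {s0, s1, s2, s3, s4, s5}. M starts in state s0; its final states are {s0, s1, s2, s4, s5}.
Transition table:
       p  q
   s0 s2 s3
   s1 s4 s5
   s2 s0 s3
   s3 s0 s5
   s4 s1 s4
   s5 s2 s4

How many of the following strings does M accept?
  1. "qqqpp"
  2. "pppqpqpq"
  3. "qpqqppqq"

2

"qqqpp": accepted
"pppqpqpq": rejected
"qpqqppqq": accepted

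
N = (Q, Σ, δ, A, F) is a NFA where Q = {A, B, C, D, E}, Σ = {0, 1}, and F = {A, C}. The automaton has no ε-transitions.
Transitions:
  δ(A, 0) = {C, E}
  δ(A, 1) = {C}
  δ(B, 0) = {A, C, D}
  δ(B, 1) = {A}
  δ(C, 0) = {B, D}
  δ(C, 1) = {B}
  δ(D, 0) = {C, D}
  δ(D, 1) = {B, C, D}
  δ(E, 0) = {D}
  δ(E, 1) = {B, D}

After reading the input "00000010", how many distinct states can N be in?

5

Start: {A}
read 0: {C, E}
read 0: {B, D}
read 0: {A, C, D}
read 0: {B, C, D, E}
read 0: {A, B, C, D}
read 0: {A, B, C, D, E}
read 1: {A, B, C, D}
read 0: {A, B, C, D, E}
Final reachable set {A, B, C, D, E} has 5 states.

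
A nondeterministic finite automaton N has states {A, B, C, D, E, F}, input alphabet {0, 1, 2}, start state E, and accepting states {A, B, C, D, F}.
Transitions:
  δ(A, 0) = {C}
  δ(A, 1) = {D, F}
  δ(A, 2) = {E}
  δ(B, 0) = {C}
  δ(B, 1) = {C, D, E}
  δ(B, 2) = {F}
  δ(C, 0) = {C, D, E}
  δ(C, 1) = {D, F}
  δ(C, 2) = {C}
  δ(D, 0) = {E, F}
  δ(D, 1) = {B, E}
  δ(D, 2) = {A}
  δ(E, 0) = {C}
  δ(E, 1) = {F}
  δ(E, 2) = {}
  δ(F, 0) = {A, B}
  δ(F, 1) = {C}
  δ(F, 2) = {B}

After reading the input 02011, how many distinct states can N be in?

Start: {E}
read 0: {C}
read 2: {C}
read 0: {C, D, E}
read 1: {B, D, E, F}
read 1: {B, C, D, E, F}
Final reachable set {B, C, D, E, F} has 5 states.

5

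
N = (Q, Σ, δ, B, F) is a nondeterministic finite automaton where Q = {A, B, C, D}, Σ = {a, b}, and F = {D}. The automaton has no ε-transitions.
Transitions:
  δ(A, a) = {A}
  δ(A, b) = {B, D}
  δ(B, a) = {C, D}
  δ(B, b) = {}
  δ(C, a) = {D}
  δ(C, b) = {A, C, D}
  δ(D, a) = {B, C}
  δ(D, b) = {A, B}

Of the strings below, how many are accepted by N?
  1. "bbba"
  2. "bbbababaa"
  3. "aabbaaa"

1

"bbba": rejected
"bbbababaa": rejected
"aabbaaa": accepted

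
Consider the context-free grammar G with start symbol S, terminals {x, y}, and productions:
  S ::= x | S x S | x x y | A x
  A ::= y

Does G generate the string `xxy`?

S ⇒ xxy

yes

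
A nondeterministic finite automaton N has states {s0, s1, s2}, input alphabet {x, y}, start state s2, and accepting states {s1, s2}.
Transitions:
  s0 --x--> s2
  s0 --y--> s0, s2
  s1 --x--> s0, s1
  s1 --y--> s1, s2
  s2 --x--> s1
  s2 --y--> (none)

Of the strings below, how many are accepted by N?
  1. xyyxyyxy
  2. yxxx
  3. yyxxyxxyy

1

xyyxyyxy: accepted
yxxx: rejected
yyxxyxxyy: rejected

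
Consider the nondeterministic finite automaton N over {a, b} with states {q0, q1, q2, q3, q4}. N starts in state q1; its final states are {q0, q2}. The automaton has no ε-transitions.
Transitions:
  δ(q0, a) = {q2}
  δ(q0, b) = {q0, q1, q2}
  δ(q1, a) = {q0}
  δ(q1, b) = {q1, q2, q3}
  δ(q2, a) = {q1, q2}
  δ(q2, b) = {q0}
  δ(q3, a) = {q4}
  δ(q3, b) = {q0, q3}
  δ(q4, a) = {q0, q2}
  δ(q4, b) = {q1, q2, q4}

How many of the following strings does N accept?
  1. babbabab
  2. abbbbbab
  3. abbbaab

babbabab: accepted
abbbbbab: accepted
abbbaab: accepted

3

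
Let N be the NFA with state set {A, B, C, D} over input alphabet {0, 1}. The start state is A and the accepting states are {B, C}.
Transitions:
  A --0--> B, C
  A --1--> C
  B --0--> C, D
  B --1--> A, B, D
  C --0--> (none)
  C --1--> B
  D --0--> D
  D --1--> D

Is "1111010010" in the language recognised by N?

Start: {A}
read 1: {C}
read 1: {B}
read 1: {A, B, D}
read 1: {A, B, C, D}
read 0: {B, C, D}
read 1: {A, B, D}
read 0: {B, C, D}
read 0: {C, D}
read 1: {B, D}
read 0: {C, D}
Reachable ∩ accepting = {C} — nonempty.

accepted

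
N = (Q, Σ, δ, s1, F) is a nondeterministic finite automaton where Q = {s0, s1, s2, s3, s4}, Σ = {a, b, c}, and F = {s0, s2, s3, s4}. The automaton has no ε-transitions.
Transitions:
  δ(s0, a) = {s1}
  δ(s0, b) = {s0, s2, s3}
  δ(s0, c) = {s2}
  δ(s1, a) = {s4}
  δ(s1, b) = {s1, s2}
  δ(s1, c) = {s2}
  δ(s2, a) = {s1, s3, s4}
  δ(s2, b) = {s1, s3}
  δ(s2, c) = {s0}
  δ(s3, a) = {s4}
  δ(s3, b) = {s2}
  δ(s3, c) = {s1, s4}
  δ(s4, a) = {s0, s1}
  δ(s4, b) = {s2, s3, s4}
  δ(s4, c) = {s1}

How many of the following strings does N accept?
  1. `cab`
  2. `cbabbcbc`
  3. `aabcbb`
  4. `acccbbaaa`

4

`cab`: accepted
`cbabbcbc`: accepted
`aabcbb`: accepted
`acccbbaaa`: accepted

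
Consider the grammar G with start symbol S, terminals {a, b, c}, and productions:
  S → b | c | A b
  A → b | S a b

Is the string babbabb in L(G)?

yes

S ⇒ Ab ⇒ Sabb ⇒ Ababb ⇒ Sabbabb ⇒ babbabb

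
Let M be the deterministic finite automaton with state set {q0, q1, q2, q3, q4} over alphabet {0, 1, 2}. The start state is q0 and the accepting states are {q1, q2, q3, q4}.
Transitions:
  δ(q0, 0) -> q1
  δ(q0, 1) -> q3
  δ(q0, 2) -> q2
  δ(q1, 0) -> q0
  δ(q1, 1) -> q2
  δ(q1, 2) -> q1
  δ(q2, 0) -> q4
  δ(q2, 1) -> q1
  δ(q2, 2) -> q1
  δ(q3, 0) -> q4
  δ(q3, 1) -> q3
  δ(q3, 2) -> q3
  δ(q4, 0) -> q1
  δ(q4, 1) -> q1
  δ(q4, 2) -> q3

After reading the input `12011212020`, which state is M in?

q0 --1--> q3
q3 --2--> q3
q3 --0--> q4
q4 --1--> q1
q1 --1--> q2
q2 --2--> q1
q1 --1--> q2
q2 --2--> q1
q1 --0--> q0
q0 --2--> q2
q2 --0--> q4

q4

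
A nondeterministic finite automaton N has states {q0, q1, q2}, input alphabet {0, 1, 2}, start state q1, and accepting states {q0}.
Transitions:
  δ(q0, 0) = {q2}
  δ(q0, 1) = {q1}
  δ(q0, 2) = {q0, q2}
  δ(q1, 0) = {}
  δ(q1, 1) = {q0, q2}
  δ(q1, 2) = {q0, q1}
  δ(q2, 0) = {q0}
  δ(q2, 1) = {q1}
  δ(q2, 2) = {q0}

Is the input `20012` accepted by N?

accepted

Start: {q1}
read 2: {q0, q1}
read 0: {q2}
read 0: {q0}
read 1: {q1}
read 2: {q0, q1}
Reachable ∩ accepting = {q0} — nonempty.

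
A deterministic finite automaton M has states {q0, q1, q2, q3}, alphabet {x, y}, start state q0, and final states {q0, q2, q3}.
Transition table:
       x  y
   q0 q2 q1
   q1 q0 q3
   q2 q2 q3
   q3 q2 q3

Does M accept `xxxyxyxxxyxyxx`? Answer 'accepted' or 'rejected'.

accepted

q0 --x--> q2
q2 --x--> q2
q2 --x--> q2
q2 --y--> q3
q3 --x--> q2
q2 --y--> q3
q3 --x--> q2
q2 --x--> q2
q2 --x--> q2
q2 --y--> q3
q3 --x--> q2
q2 --y--> q3
q3 --x--> q2
q2 --x--> q2
End in state q2, which is an accepting state.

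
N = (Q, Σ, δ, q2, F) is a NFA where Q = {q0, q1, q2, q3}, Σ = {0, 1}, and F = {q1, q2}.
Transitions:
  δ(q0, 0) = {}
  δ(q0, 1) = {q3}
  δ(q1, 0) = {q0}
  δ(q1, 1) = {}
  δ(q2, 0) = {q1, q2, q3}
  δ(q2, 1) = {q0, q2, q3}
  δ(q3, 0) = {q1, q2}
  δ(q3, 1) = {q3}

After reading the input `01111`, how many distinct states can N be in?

3

Start: {q2}
read 0: {q1, q2, q3}
read 1: {q0, q2, q3}
read 1: {q0, q2, q3}
read 1: {q0, q2, q3}
read 1: {q0, q2, q3}
Final reachable set {q0, q2, q3} has 3 states.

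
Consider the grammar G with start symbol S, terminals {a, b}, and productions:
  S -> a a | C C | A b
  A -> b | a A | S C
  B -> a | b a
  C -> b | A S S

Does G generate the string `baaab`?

no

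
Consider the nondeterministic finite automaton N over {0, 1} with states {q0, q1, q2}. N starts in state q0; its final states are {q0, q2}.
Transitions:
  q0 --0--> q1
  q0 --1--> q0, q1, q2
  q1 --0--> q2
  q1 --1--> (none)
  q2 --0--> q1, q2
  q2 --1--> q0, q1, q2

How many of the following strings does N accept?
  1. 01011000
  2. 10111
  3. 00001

2

01011000: rejected
10111: accepted
00001: accepted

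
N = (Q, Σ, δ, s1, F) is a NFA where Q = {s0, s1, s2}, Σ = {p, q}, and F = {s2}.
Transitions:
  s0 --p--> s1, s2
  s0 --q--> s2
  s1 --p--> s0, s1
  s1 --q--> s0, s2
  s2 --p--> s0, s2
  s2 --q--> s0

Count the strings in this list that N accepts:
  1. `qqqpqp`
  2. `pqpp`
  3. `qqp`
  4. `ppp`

`qqqpqp`: accepted
`pqpp`: accepted
`qqp`: accepted
`ppp`: accepted

4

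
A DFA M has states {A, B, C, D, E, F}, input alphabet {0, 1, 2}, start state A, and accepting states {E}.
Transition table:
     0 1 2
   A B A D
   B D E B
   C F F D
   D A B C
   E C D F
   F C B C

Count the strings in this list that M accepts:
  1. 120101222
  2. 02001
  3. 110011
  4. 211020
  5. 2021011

120101222: rejected
02001: rejected
110011: accepted
211020: rejected
2021011: accepted

2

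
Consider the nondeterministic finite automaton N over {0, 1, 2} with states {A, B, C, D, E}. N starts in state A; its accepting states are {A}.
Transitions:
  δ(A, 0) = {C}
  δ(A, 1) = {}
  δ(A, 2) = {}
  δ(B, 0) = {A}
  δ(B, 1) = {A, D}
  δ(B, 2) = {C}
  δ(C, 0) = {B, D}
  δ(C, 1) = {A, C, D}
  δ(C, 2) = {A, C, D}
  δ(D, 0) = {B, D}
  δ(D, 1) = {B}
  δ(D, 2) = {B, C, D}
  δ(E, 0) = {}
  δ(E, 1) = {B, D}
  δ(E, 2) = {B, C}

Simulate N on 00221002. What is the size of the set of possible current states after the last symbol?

Start: {A}
read 0: {C}
read 0: {B, D}
read 2: {B, C, D}
read 2: {A, B, C, D}
read 1: {A, B, C, D}
read 0: {A, B, C, D}
read 0: {A, B, C, D}
read 2: {A, B, C, D}
Final reachable set {A, B, C, D} has 4 states.

4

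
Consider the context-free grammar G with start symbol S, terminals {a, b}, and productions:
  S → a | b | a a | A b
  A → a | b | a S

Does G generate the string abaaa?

no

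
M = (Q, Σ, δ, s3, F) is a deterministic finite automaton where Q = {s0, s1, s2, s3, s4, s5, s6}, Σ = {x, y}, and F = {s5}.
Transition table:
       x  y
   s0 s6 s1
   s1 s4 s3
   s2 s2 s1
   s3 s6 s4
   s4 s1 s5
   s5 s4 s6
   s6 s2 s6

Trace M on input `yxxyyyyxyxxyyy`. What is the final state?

s5

s3 --y--> s4
s4 --x--> s1
s1 --x--> s4
s4 --y--> s5
s5 --y--> s6
s6 --y--> s6
s6 --y--> s6
s6 --x--> s2
s2 --y--> s1
s1 --x--> s4
s4 --x--> s1
s1 --y--> s3
s3 --y--> s4
s4 --y--> s5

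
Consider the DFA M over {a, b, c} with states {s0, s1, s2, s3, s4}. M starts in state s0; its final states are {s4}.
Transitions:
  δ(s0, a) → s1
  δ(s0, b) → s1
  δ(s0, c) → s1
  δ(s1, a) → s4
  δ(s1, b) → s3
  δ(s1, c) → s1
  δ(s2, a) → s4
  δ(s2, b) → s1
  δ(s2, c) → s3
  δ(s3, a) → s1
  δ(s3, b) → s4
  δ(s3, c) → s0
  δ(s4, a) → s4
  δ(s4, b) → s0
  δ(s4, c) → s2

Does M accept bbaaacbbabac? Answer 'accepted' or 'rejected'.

rejected

s0 --b--> s1
s1 --b--> s3
s3 --a--> s1
s1 --a--> s4
s4 --a--> s4
s4 --c--> s2
s2 --b--> s1
s1 --b--> s3
s3 --a--> s1
s1 --b--> s3
s3 --a--> s1
s1 --c--> s1
End in state s1, which is not an accepting state.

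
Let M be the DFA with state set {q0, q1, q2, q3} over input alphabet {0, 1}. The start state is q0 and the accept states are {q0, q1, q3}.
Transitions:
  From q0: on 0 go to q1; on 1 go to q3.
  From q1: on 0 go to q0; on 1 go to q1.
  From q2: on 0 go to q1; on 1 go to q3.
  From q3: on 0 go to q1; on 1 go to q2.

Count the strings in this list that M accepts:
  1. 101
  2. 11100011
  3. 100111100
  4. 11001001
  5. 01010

101: accepted
11100011: accepted
100111100: accepted
11001001: accepted
01010: accepted

5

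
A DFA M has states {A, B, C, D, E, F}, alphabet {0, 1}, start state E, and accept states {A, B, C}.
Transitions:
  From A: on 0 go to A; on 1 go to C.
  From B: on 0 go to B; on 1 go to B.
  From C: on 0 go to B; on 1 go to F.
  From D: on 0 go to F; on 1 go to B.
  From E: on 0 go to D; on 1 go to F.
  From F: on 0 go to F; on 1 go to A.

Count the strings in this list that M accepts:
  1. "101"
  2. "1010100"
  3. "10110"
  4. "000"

3

"101": accepted
"1010100": accepted
"10110": accepted
"000": rejected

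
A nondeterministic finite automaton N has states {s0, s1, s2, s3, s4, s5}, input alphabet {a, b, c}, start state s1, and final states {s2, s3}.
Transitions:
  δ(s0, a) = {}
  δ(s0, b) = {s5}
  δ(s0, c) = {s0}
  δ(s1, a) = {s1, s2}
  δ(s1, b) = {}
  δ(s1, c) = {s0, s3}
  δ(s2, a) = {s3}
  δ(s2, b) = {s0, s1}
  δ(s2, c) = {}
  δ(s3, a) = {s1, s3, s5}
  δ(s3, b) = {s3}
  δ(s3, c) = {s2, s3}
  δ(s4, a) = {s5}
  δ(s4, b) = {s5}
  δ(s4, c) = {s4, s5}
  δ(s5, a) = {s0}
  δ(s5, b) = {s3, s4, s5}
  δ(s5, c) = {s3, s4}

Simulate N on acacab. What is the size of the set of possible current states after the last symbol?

3

Start: {s1}
read a: {s1, s2}
read c: {s0, s3}
read a: {s1, s3, s5}
read c: {s0, s2, s3, s4}
read a: {s1, s3, s5}
read b: {s3, s4, s5}
Final reachable set {s3, s4, s5} has 3 states.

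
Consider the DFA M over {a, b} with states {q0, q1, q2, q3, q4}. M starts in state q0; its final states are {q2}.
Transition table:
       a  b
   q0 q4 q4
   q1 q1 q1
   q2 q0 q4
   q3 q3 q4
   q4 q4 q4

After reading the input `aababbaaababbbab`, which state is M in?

q4

q0 --a--> q4
q4 --a--> q4
q4 --b--> q4
q4 --a--> q4
q4 --b--> q4
q4 --b--> q4
q4 --a--> q4
q4 --a--> q4
q4 --a--> q4
q4 --b--> q4
q4 --a--> q4
q4 --b--> q4
q4 --b--> q4
q4 --b--> q4
q4 --a--> q4
q4 --b--> q4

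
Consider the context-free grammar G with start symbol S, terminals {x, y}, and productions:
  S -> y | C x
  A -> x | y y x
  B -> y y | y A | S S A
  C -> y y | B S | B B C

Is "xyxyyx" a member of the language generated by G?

no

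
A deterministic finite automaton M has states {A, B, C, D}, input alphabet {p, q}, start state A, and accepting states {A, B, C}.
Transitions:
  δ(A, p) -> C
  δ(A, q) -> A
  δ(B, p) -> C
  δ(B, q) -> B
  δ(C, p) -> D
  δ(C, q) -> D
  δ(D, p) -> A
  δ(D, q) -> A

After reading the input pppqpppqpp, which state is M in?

A --p--> C
C --p--> D
D --p--> A
A --q--> A
A --p--> C
C --p--> D
D --p--> A
A --q--> A
A --p--> C
C --p--> D

D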